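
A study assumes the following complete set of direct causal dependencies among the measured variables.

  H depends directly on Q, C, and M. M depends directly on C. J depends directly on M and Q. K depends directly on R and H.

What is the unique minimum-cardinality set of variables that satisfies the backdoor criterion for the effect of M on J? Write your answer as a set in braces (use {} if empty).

Variables eligible for adjustment (non-descendants of M, excluding M and J): {C, Q, R}.
Backdoor paths from M to J:
  P1: M <- C -> H <- Q -> J
Each backdoor path contains an unconditioned collider, so every path is already blocked with the empty conditioning set:
  P1: blocked at collider H (neither it nor any descendant is in the conditioning set).
The empty set is therefore the unique smallest valid set.

{}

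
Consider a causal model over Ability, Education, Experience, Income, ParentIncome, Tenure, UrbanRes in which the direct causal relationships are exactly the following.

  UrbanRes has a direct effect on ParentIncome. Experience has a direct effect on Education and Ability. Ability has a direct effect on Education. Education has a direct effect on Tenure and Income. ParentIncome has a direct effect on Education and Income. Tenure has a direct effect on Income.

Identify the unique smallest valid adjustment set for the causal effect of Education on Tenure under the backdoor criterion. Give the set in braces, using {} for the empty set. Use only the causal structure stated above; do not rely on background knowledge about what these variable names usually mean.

Variables eligible for adjustment (non-descendants of Education, excluding Education and Tenure): {Ability, Experience, ParentIncome, UrbanRes}.
Backdoor paths from Education to Tenure:
  P1: Education <- ParentIncome -> Income <- Tenure
Each backdoor path contains an unconditioned collider, so every path is already blocked with the empty conditioning set:
  P1: blocked at collider Income (neither it nor any descendant is in the conditioning set).
The empty set is therefore the unique smallest valid set.

{}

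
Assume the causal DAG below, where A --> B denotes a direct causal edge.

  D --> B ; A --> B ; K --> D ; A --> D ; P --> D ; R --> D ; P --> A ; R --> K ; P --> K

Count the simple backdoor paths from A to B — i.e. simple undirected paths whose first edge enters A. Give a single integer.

A backdoor path from A to B is any simple undirected path whose first edge points into A (i.e. leaves A via a parent).
Parents of A: {P}.
Enumerating:
  P1: A <- P -> K <- R -> D -> B
  P2: A <- P -> K -> D -> B
  P3: A <- P -> D -> B
That exhausts the simple backdoor paths. Count: 3.

3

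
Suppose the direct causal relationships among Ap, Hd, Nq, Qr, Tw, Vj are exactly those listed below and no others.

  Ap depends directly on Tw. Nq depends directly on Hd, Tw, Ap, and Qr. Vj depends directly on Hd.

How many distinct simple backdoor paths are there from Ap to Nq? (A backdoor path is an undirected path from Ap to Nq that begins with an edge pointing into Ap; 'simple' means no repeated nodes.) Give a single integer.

1

A backdoor path from Ap to Nq is any simple undirected path whose first edge points into Ap (i.e. leaves Ap via a parent).
Parents of Ap: {Tw}.
Enumerating:
  P1: Ap <- Tw -> Nq
That exhausts the simple backdoor paths. Count: 1.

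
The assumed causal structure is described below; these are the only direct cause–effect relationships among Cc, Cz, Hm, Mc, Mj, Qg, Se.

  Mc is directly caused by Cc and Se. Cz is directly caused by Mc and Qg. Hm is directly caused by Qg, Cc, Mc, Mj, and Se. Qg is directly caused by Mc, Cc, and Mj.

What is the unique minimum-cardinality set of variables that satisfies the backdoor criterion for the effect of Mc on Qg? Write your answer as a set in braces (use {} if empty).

{Cc}

Variables eligible for adjustment (non-descendants of Mc, excluding Mc and Qg): {Cc, Mj, Se}.
Backdoor paths from Mc to Qg:
  P1: Mc <- Se -> Hm <- Cc -> Qg
  P2: Mc <- Se -> Hm <- Mj -> Qg
  P3: Mc <- Se -> Hm <- Qg
  P4: Mc <- Cc -> Qg
  P5: Mc <- Cc -> Hm <- Mj -> Qg
  P6: Mc <- Cc -> Hm <- Qg
The empty set is not sufficient: P4 (Mc <- Cc -> Qg) has no collider blocking it and no conditioned non-collider, so it is open.
Try {Cc}:
  P1: blocked at collider Hm (neither it nor any descendant is in the conditioning set).
  P2: blocked at collider Hm (neither it nor any descendant is in the conditioning set).
  P3: blocked at collider Hm (neither it nor any descendant is in the conditioning set).
  P4: blocked at fork node Cc ∈ conditioning set.
  P5: blocked at fork node Cc ∈ conditioning set.
  P6: blocked at fork node Cc ∈ conditioning set.
{Cc} contains no descendant of Mc and blocks every backdoor path.
No other singleton works — e.g. {Se} leaves P4 open — so {Cc} is the unique smallest valid adjustment set.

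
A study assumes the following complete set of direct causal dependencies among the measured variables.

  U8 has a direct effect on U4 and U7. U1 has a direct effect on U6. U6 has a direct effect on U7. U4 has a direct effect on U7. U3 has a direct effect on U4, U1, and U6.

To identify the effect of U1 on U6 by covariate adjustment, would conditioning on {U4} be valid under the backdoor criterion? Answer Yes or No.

No

Backdoor paths from U1 to U6 (paths whose first edge points into U1):
  P1: U1 <- U3 -> U6
  P2: U1 <- U3 -> U4 <- U8 -> U7 <- U6
  P3: U1 <- U3 -> U4 -> U7 <- U6
Condition 1 (no descendant of U1 in the set): holds — descendants of U1 are {U6, U7}; none are in {U4}.
Condition 2 (every backdoor path blocked by {U4}):
  P1: open — no interior node is in the conditioning set.
  P2: blocked at collider U7 (neither it nor any descendant is in the conditioning set).
  P3: blocked at chain node U4 ∈ conditioning set.
{U4} does not satisfy the backdoor criterion.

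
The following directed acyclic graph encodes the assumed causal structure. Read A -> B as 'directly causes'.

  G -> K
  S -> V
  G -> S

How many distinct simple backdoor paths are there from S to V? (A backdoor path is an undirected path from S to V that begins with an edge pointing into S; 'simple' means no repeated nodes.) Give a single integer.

0

A backdoor path from S to V is any simple undirected path whose first edge points into S (i.e. leaves S via a parent).
Parents of S: {G}.
No simple path from any parent of S reaches V without revisiting S, so there are no backdoor paths.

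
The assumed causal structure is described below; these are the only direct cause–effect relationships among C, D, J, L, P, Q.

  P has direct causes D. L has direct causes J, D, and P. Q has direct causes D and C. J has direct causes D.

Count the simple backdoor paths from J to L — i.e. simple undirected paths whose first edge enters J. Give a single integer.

A backdoor path from J to L is any simple undirected path whose first edge points into J (i.e. leaves J via a parent).
Parents of J: {D}.
Enumerating:
  P1: J <- D -> P -> L
  P2: J <- D -> L
That exhausts the simple backdoor paths. Count: 2.

2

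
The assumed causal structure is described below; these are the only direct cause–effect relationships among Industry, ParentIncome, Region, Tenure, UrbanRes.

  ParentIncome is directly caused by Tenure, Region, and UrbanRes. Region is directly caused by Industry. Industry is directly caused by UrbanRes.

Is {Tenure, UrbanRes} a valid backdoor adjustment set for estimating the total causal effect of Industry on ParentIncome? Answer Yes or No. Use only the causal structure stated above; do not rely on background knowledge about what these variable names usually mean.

Yes

Backdoor paths from Industry to ParentIncome (paths whose first edge points into Industry):
  P1: Industry <- UrbanRes -> ParentIncome
Condition 1 (no descendant of Industry in the set): holds — descendants of Industry are {ParentIncome, Region}; none are in {Tenure, UrbanRes}.
Condition 2 (every backdoor path blocked by {Tenure, UrbanRes}):
  P1: blocked at fork node UrbanRes ∈ conditioning set.
{Tenure, UrbanRes} satisfies the backdoor criterion.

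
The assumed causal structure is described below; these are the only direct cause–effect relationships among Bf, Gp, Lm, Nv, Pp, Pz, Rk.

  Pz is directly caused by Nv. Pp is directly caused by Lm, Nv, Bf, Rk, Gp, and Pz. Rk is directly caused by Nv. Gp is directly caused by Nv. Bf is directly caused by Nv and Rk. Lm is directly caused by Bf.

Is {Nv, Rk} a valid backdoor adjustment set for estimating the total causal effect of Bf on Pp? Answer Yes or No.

Backdoor paths from Bf to Pp (paths whose first edge points into Bf):
  P1: Bf <- Nv -> Gp -> Pp
  P2: Bf <- Nv -> Pz -> Pp
  P3: Bf <- Nv -> Rk -> Pp
  P4: Bf <- Nv -> Pp
  P5: Bf <- Rk <- Nv -> Gp -> Pp
  P6: Bf <- Rk <- Nv -> Pz -> Pp
  P7: Bf <- Rk <- Nv -> Pp
  P8: Bf <- Rk -> Pp
Condition 1 (no descendant of Bf in the set): holds — descendants of Bf are {Lm, Pp}; none are in {Nv, Rk}.
Condition 2 (every backdoor path blocked by {Nv, Rk}):
  P1: blocked at fork node Nv ∈ conditioning set.
  P2: blocked at fork node Nv ∈ conditioning set.
  P3: blocked at fork node Nv ∈ conditioning set.
  P4: blocked at fork node Nv ∈ conditioning set.
  P5: blocked at chain node Rk ∈ conditioning set.
  P6: blocked at chain node Rk ∈ conditioning set.
  P7: blocked at chain node Rk ∈ conditioning set.
  P8: blocked at fork node Rk ∈ conditioning set.
{Nv, Rk} satisfies the backdoor criterion.

Yes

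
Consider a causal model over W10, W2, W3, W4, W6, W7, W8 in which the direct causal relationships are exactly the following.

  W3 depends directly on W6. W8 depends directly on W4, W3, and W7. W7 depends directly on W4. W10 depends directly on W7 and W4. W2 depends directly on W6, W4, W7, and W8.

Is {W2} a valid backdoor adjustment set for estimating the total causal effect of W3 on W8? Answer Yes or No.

No

Backdoor paths from W3 to W8 (paths whose first edge points into W3):
  P1: W3 <- W6 -> W2 <- W4 -> W7 -> W8
  P2: W3 <- W6 -> W2 <- W4 -> W8
  P3: W3 <- W6 -> W2 <- W4 -> W10 <- W7 -> W8
  P4: W3 <- W6 -> W2 <- W7 <- W4 -> W8
  P5: W3 <- W6 -> W2 <- W7 -> W8
  P6: W3 <- W6 -> W2 <- W7 -> W10 <- W4 -> W8
  P7: W3 <- W6 -> W2 <- W8
Condition 1 (no descendant of W3 in the set): FAILS — W2 is a descendant of W3.
Condition 2 (every backdoor path blocked by {W2}):
  P1: open — collider(s) W2 are conditioned on (or have a conditioned descendant) and no non-collider on the path is in the set.
  P2: open — collider(s) W2 are conditioned on (or have a conditioned descendant) and no non-collider on the path is in the set.
  P3: blocked at collider W10 (neither it nor any descendant is in the conditioning set).
  P4: open — collider(s) W2 are conditioned on (or have a conditioned descendant) and no non-collider on the path is in the set.
  P5: open — collider(s) W2 are conditioned on (or have a conditioned descendant) and no non-collider on the path is in the set.
  P6: blocked at collider W10 (neither it nor any descendant is in the conditioning set).
  P7: open — collider(s) W2 are conditioned on (or have a conditioned descendant) and no non-collider on the path is in the set.
{W2} does not satisfy the backdoor criterion.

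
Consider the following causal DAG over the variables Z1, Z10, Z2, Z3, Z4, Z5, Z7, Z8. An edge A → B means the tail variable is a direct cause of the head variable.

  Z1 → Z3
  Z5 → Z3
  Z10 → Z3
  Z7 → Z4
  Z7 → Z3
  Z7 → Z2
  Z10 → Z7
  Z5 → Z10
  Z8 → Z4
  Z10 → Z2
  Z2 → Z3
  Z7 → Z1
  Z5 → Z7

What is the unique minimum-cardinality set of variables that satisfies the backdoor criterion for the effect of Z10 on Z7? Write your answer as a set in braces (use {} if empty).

{Z5}

Variables eligible for adjustment (non-descendants of Z10, excluding Z10 and Z7): {Z5, Z8}.
Backdoor paths from Z10 to Z7:
  P1: Z10 <- Z5 -> Z7
  P2: Z10 <- Z5 -> Z3 <- Z7
  P3: Z10 <- Z5 -> Z3 <- Z1 <- Z7
  P4: Z10 <- Z5 -> Z3 <- Z2 <- Z7
The empty set is not sufficient: P1 (Z10 <- Z5 -> Z7) has no collider blocking it and no conditioned non-collider, so it is open.
Try {Z5}:
  P1: blocked at fork node Z5 ∈ conditioning set.
  P2: blocked at fork node Z5 ∈ conditioning set.
  P3: blocked at fork node Z5 ∈ conditioning set.
  P4: blocked at fork node Z5 ∈ conditioning set.
{Z5} contains no descendant of Z10 and blocks every backdoor path.
No other singleton works — e.g. {Z8} leaves P1 open — so {Z5} is the unique smallest valid adjustment set.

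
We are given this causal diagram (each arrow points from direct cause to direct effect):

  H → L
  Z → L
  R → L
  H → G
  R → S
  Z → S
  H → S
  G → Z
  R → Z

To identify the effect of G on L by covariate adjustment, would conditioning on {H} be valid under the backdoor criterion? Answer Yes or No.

Yes

Backdoor paths from G to L (paths whose first edge points into G):
  P1: G <- H -> S <- R -> Z -> L
  P2: G <- H -> S <- R -> L
  P3: G <- H -> S <- Z <- R -> L
  P4: G <- H -> S <- Z -> L
  P5: G <- H -> L
Condition 1 (no descendant of G in the set): holds — descendants of G are {L, S, Z}; none are in {H}.
Condition 2 (every backdoor path blocked by {H}):
  P1: blocked at fork node H ∈ conditioning set.
  P2: blocked at fork node H ∈ conditioning set.
  P3: blocked at fork node H ∈ conditioning set.
  P4: blocked at fork node H ∈ conditioning set.
  P5: blocked at fork node H ∈ conditioning set.
{H} satisfies the backdoor criterion.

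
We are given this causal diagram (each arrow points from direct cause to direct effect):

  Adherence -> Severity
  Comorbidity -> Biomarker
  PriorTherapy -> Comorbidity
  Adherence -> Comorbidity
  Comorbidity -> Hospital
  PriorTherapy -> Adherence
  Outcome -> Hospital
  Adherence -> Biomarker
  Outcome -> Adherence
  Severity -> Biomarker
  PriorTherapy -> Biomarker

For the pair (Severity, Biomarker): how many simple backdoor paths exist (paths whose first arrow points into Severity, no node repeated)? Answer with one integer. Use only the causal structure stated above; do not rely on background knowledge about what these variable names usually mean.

A backdoor path from Severity to Biomarker is any simple undirected path whose first edge points into Severity (i.e. leaves Severity via a parent).
Parents of Severity: {Adherence}.
Enumerating:
  P1: Severity <- Adherence <- Outcome -> Hospital <- Comorbidity <- PriorTherapy -> Biomarker
  P2: Severity <- Adherence <- Outcome -> Hospital <- Comorbidity -> Biomarker
  P3: Severity <- Adherence <- PriorTherapy -> Comorbidity -> Biomarker
  P4: Severity <- Adherence <- PriorTherapy -> Biomarker
  P5: Severity <- Adherence -> Comorbidity <- PriorTherapy -> Biomarker
  P6: Severity <- Adherence -> Comorbidity -> Biomarker
  P7: Severity <- Adherence -> Biomarker
That exhausts the simple backdoor paths. Count: 7.

7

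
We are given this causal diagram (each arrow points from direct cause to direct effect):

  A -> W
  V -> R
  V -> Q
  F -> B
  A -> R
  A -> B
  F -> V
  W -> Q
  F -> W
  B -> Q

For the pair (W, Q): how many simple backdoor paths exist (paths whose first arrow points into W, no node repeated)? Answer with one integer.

8

A backdoor path from W to Q is any simple undirected path whose first edge points into W (i.e. leaves W via a parent).
Parents of W: {A, F}.
Enumerating:
  P1: W <- F -> B <- A -> R <- V -> Q
  P2: W <- F -> B -> Q
  P3: W <- F -> V -> Q
  P4: W <- F -> V -> R <- A -> B -> Q
  P5: W <- A -> B <- F -> V -> Q
  P6: W <- A -> B -> Q
  P7: W <- A -> R <- V <- F -> B -> Q
  P8: W <- A -> R <- V -> Q
That exhausts the simple backdoor paths. Count: 8.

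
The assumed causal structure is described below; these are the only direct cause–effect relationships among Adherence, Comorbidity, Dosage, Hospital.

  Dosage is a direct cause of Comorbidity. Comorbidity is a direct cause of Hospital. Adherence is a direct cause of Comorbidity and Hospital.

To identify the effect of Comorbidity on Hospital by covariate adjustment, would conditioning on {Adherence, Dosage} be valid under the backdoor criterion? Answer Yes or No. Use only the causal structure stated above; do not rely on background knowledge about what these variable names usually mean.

Yes

Backdoor paths from Comorbidity to Hospital (paths whose first edge points into Comorbidity):
  P1: Comorbidity <- Adherence -> Hospital
Condition 1 (no descendant of Comorbidity in the set): holds — descendants of Comorbidity are {Hospital}; none are in {Adherence, Dosage}.
Condition 2 (every backdoor path blocked by {Adherence, Dosage}):
  P1: blocked at fork node Adherence ∈ conditioning set.
{Adherence, Dosage} satisfies the backdoor criterion.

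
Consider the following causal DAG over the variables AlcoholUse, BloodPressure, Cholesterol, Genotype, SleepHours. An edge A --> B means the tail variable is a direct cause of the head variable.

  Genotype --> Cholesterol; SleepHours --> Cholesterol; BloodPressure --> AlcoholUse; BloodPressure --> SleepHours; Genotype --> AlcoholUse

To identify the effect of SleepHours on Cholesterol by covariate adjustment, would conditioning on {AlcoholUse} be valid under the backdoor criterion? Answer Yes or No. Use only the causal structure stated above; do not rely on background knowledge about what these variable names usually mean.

No

Backdoor paths from SleepHours to Cholesterol (paths whose first edge points into SleepHours):
  P1: SleepHours <- BloodPressure -> AlcoholUse <- Genotype -> Cholesterol
Condition 1 (no descendant of SleepHours in the set): holds — descendants of SleepHours are {Cholesterol}; none are in {AlcoholUse}.
Condition 2 (every backdoor path blocked by {AlcoholUse}):
  P1: open — collider(s) AlcoholUse are conditioned on (or have a conditioned descendant) and no non-collider on the path is in the set.
{AlcoholUse} does not satisfy the backdoor criterion.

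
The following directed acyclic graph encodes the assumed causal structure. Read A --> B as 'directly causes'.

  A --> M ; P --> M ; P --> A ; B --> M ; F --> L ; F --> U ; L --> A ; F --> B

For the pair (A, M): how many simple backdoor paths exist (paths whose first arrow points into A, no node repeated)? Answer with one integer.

2

A backdoor path from A to M is any simple undirected path whose first edge points into A (i.e. leaves A via a parent).
Parents of A: {L, P}.
Enumerating:
  P1: A <- P -> M
  P2: A <- L <- F -> B -> M
That exhausts the simple backdoor paths. Count: 2.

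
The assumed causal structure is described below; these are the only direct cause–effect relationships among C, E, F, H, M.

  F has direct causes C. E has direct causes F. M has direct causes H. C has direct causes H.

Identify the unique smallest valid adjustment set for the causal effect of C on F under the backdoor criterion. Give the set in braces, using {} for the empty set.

{}

Variables eligible for adjustment (non-descendants of C, excluding C and F): {H, M}.
Backdoor paths from C to F:
  (none)
With no backdoor paths the empty set already satisfies the criterion, and it is trivially minimal.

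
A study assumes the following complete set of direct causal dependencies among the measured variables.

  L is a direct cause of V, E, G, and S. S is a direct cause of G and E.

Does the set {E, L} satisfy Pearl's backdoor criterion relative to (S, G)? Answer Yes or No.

No

Backdoor paths from S to G (paths whose first edge points into S):
  P1: S <- L -> G
Condition 1 (no descendant of S in the set): FAILS — E is a descendant of S.
Condition 2 (every backdoor path blocked by {E, L}):
  P1: blocked at fork node L ∈ conditioning set.
{E, L} does not satisfy the backdoor criterion.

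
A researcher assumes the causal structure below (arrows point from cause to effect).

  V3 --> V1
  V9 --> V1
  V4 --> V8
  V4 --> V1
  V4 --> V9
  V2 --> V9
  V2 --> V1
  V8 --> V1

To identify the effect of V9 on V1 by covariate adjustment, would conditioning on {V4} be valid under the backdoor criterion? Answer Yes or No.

Backdoor paths from V9 to V1 (paths whose first edge points into V9):
  P1: V9 <- V4 -> V8 -> V1
  P2: V9 <- V4 -> V1
  P3: V9 <- V2 -> V1
Condition 1 (no descendant of V9 in the set): holds — descendants of V9 are {V1}; none are in {V4}.
Condition 2 (every backdoor path blocked by {V4}):
  P1: blocked at fork node V4 ∈ conditioning set.
  P2: blocked at fork node V4 ∈ conditioning set.
  P3: open — no interior node is in the conditioning set.
{V4} does not satisfy the backdoor criterion.

No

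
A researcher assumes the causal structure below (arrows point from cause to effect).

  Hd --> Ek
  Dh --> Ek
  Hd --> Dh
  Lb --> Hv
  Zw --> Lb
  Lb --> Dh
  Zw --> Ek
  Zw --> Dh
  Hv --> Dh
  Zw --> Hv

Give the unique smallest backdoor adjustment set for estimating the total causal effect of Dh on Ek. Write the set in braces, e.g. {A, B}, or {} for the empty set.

{Hd, Zw}

Variables eligible for adjustment (non-descendants of Dh, excluding Dh and Ek): {Hd, Hv, Lb, Zw}.
Backdoor paths from Dh to Ek:
  P1: Dh <- Zw -> Ek
  P2: Dh <- Hd -> Ek
  P3: Dh <- Lb <- Zw -> Ek
  P4: Dh <- Lb -> Hv <- Zw -> Ek
  P5: Dh <- Hv <- Zw -> Ek
  P6: Dh <- Hv <- Lb <- Zw -> Ek
The empty set is not sufficient: P1 (Dh <- Zw -> Ek) has no collider blocking it and no conditioned non-collider, so it is open.
Try {Hd, Zw}:
  P1: blocked at fork node Zw ∈ conditioning set.
  P2: blocked at fork node Hd ∈ conditioning set.
  P3: blocked at fork node Zw ∈ conditioning set.
  P4: blocked at collider Hv (neither it nor any descendant is in the conditioning set).
  P5: blocked at fork node Zw ∈ conditioning set.
  P6: blocked at fork node Zw ∈ conditioning set.
{Hd, Zw} contains no descendant of Dh and blocks every backdoor path.
Every element of {Hd, Zw} is needed (dropping Hd leaves P2 open; dropping Zw leaves P1 open), so no proper subset is valid.
Among all size-2 subsets of the eligible variables, only {Hd, Zw} blocks every backdoor path, so it is the unique smallest valid adjustment set.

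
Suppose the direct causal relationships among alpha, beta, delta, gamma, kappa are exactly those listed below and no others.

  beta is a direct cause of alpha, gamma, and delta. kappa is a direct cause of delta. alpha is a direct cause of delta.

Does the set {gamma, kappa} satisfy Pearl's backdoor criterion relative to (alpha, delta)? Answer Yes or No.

Backdoor paths from alpha to delta (paths whose first edge points into alpha):
  P1: alpha <- beta -> delta
Condition 1 (no descendant of alpha in the set): holds — descendants of alpha are {delta}; none are in {gamma, kappa}.
Condition 2 (every backdoor path blocked by {gamma, kappa}):
  P1: open — no interior node is in the conditioning set.
{gamma, kappa} does not satisfy the backdoor criterion.

No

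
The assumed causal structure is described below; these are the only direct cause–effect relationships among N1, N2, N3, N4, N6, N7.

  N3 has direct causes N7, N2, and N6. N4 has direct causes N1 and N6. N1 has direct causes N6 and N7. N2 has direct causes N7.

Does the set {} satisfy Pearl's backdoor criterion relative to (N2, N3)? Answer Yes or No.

No

Backdoor paths from N2 to N3 (paths whose first edge points into N2):
  P1: N2 <- N7 -> N1 <- N6 -> N3
  P2: N2 <- N7 -> N1 -> N4 <- N6 -> N3
  P3: N2 <- N7 -> N3
Condition 1 (no descendant of N2 in the set): holds — descendants of N2 are {N3}; none are in {}.
Condition 2 (every backdoor path blocked by {}):
  P1: blocked at collider N1 (neither it nor any descendant is in the conditioning set).
  P2: blocked at collider N4 (neither it nor any descendant is in the conditioning set).
  P3: open — no interior node is in the conditioning set.
{} does not satisfy the backdoor criterion.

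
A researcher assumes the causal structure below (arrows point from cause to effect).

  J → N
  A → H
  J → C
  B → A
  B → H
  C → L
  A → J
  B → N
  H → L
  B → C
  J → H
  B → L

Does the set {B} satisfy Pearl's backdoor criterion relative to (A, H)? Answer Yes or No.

Backdoor paths from A to H (paths whose first edge points into A):
  P1: A <- B -> C <- J -> H
  P2: A <- B -> C -> L <- H
  P3: A <- B -> H
  P4: A <- B -> N <- J -> C -> L <- H
  P5: A <- B -> N <- J -> H
  P6: A <- B -> L <- C <- J -> H
  P7: A <- B -> L <- H
Condition 1 (no descendant of A in the set): holds — descendants of A are {C, H, J, L, N}; none are in {B}.
Condition 2 (every backdoor path blocked by {B}):
  P1: blocked at fork node B ∈ conditioning set.
  P2: blocked at fork node B ∈ conditioning set.
  P3: blocked at fork node B ∈ conditioning set.
  P4: blocked at fork node B ∈ conditioning set.
  P5: blocked at fork node B ∈ conditioning set.
  P6: blocked at fork node B ∈ conditioning set.
  P7: blocked at fork node B ∈ conditioning set.
{B} satisfies the backdoor criterion.

Yes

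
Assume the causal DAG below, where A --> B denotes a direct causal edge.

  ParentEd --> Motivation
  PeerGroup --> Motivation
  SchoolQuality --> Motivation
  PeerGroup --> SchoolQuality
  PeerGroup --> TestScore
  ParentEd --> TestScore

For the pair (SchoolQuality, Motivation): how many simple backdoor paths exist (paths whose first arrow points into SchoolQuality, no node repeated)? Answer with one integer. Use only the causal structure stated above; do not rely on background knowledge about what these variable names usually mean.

2

A backdoor path from SchoolQuality to Motivation is any simple undirected path whose first edge points into SchoolQuality (i.e. leaves SchoolQuality via a parent).
Parents of SchoolQuality: {PeerGroup}.
Enumerating:
  P1: SchoolQuality <- PeerGroup -> TestScore <- ParentEd -> Motivation
  P2: SchoolQuality <- PeerGroup -> Motivation
That exhausts the simple backdoor paths. Count: 2.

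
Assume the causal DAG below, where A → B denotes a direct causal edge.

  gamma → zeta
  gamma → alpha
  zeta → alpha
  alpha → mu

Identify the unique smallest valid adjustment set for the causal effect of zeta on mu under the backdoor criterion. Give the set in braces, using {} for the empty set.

Variables eligible for adjustment (non-descendants of zeta, excluding zeta and mu): {gamma}.
Backdoor paths from zeta to mu:
  P1: zeta <- gamma -> alpha -> mu
The empty set is not sufficient: P1 (zeta <- gamma -> alpha -> mu) has no collider blocking it and no conditioned non-collider, so it is open.
Try {gamma}:
  P1: blocked at fork node gamma ∈ conditioning set.
{gamma} contains no descendant of zeta and blocks every backdoor path.
{gamma} is the unique smallest valid adjustment set.

{gamma}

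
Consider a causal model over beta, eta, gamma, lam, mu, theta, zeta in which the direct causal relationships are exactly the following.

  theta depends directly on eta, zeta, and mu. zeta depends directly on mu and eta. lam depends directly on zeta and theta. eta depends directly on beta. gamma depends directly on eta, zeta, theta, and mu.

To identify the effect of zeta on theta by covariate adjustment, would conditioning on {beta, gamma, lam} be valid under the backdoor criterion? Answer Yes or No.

No

Backdoor paths from zeta to theta (paths whose first edge points into zeta):
  P1: zeta <- mu -> theta
  P2: zeta <- mu -> gamma <- eta -> theta
  P3: zeta <- mu -> gamma <- theta
  P4: zeta <- eta -> theta
  P5: zeta <- eta -> gamma <- mu -> theta
  P6: zeta <- eta -> gamma <- theta
Condition 1 (no descendant of zeta in the set): FAILS — gamma and lam are descendants of zeta.
Condition 2 (every backdoor path blocked by {beta, gamma, lam}):
  P1: open — no interior node is in the conditioning set.
  P2: open — collider(s) gamma are conditioned on (or have a conditioned descendant) and no non-collider on the path is in the set.
  P3: open — collider(s) gamma are conditioned on (or have a conditioned descendant) and no non-collider on the path is in the set.
  P4: open — no interior node is in the conditioning set.
  P5: open — collider(s) gamma are conditioned on (or have a conditioned descendant) and no non-collider on the path is in the set.
  P6: open — collider(s) gamma are conditioned on (or have a conditioned descendant) and no non-collider on the path is in the set.
{beta, gamma, lam} does not satisfy the backdoor criterion.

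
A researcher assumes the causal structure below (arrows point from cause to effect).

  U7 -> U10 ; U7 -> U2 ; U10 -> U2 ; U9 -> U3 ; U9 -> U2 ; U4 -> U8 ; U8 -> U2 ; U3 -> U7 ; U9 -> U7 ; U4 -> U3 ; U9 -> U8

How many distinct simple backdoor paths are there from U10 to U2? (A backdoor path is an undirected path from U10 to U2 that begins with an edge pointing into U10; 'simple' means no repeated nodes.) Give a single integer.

8

A backdoor path from U10 to U2 is any simple undirected path whose first edge points into U10 (i.e. leaves U10 via a parent).
Parents of U10: {U7}.
Enumerating:
  P1: U10 <- U7 <- U9 -> U3 <- U4 -> U8 -> U2
  P2: U10 <- U7 <- U9 -> U8 -> U2
  P3: U10 <- U7 <- U9 -> U2
  P4: U10 <- U7 <- U3 <- U9 -> U8 -> U2
  P5: U10 <- U7 <- U3 <- U9 -> U2
  P6: U10 <- U7 <- U3 <- U4 -> U8 <- U9 -> U2
  P7: U10 <- U7 <- U3 <- U4 -> U8 -> U2
  P8: U10 <- U7 -> U2
That exhausts the simple backdoor paths. Count: 8.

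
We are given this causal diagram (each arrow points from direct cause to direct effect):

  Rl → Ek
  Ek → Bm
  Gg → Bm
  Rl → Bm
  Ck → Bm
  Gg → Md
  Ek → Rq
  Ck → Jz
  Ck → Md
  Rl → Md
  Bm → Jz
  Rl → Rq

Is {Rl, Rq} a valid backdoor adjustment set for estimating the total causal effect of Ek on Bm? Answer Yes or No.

Backdoor paths from Ek to Bm (paths whose first edge points into Ek):
  P1: Ek <- Rl -> Md <- Ck -> Bm
  P2: Ek <- Rl -> Md <- Ck -> Jz <- Bm
  P3: Ek <- Rl -> Md <- Gg -> Bm
  P4: Ek <- Rl -> Bm
Condition 1 (no descendant of Ek in the set): FAILS — Rq is a descendant of Ek.
Condition 2 (every backdoor path blocked by {Rl, Rq}):
  P1: blocked at fork node Rl ∈ conditioning set.
  P2: blocked at fork node Rl ∈ conditioning set.
  P3: blocked at fork node Rl ∈ conditioning set.
  P4: blocked at fork node Rl ∈ conditioning set.
{Rl, Rq} does not satisfy the backdoor criterion.

No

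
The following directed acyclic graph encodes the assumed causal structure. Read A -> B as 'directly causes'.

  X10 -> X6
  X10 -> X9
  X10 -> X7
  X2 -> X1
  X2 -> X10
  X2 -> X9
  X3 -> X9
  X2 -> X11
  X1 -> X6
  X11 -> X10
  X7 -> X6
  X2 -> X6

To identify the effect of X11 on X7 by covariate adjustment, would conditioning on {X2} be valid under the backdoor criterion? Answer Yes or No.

Yes

Backdoor paths from X11 to X7 (paths whose first edge points into X11):
  P1: X11 <- X2 -> X10 -> X7
  P2: X11 <- X2 -> X10 -> X6 <- X7
  P3: X11 <- X2 -> X1 -> X6 <- X10 -> X7
  P4: X11 <- X2 -> X1 -> X6 <- X7
  P5: X11 <- X2 -> X6 <- X10 -> X7
  P6: X11 <- X2 -> X6 <- X7
  P7: X11 <- X2 -> X9 <- X10 -> X7
  P8: X11 <- X2 -> X9 <- X10 -> X6 <- X7
Condition 1 (no descendant of X11 in the set): holds — descendants of X11 are {X10, X6, X7, X9}; none are in {X2}.
Condition 2 (every backdoor path blocked by {X2}):
  P1: blocked at fork node X2 ∈ conditioning set.
  P2: blocked at fork node X2 ∈ conditioning set.
  P3: blocked at fork node X2 ∈ conditioning set.
  P4: blocked at fork node X2 ∈ conditioning set.
  P5: blocked at fork node X2 ∈ conditioning set.
  P6: blocked at fork node X2 ∈ conditioning set.
  P7: blocked at fork node X2 ∈ conditioning set.
  P8: blocked at fork node X2 ∈ conditioning set.
{X2} satisfies the backdoor criterion.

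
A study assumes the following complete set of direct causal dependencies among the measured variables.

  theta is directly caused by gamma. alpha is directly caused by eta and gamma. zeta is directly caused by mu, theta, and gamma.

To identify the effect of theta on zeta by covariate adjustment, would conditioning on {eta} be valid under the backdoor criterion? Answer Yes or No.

No

Backdoor paths from theta to zeta (paths whose first edge points into theta):
  P1: theta <- gamma -> zeta
Condition 1 (no descendant of theta in the set): holds — descendants of theta are {zeta}; none are in {eta}.
Condition 2 (every backdoor path blocked by {eta}):
  P1: open — no interior node is in the conditioning set.
{eta} does not satisfy the backdoor criterion.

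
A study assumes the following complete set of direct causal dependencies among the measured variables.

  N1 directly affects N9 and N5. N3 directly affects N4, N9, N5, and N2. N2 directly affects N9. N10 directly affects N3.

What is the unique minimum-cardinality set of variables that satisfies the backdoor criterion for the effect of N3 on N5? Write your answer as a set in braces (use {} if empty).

{}

Variables eligible for adjustment (non-descendants of N3, excluding N3 and N5): {N1, N10}.
Backdoor paths from N3 to N5:
  (none)
With no backdoor paths the empty set already satisfies the criterion, and it is trivially minimal.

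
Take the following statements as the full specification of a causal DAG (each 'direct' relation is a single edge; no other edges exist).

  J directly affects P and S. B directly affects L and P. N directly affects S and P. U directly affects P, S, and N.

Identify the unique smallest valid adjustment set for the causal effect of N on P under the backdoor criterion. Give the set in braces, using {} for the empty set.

{U}

Variables eligible for adjustment (non-descendants of N, excluding N and P): {B, J, L, U}.
Backdoor paths from N to P:
  P1: N <- U -> S <- J -> P
  P2: N <- U -> P
The empty set is not sufficient: P2 (N <- U -> P) has no collider blocking it and no conditioned non-collider, so it is open.
Try {U}:
  P1: blocked at fork node U ∈ conditioning set.
  P2: blocked at fork node U ∈ conditioning set.
{U} contains no descendant of N and blocks every backdoor path.
No other singleton works — e.g. {J} leaves P2 open — so {U} is the unique smallest valid adjustment set.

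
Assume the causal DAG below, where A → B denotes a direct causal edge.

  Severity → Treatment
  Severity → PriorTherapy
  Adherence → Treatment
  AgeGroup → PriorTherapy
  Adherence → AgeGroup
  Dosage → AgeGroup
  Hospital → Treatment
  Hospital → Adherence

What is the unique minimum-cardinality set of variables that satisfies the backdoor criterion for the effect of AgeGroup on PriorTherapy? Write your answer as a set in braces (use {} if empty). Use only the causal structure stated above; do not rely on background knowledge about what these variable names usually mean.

{}

Variables eligible for adjustment (non-descendants of AgeGroup, excluding AgeGroup and PriorTherapy): {Adherence, Dosage, Hospital, Severity, Treatment}.
Backdoor paths from AgeGroup to PriorTherapy:
  P1: AgeGroup <- Adherence <- Hospital -> Treatment <- Severity -> PriorTherapy
  P2: AgeGroup <- Adherence -> Treatment <- Severity -> PriorTherapy
Each backdoor path contains an unconditioned collider, so every path is already blocked with the empty conditioning set:
  P1: blocked at collider Treatment (neither it nor any descendant is in the conditioning set).
  P2: blocked at collider Treatment (neither it nor any descendant is in the conditioning set).
The empty set is therefore the unique smallest valid set.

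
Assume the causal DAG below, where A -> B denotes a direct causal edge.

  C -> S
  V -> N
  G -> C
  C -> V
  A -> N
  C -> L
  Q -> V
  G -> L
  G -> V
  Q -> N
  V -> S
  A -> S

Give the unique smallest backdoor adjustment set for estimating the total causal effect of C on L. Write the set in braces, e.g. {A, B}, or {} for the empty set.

Variables eligible for adjustment (non-descendants of C, excluding C and L): {A, G, Q}.
Backdoor paths from C to L:
  P1: C <- G -> L
The empty set is not sufficient: P1 (C <- G -> L) has no collider blocking it and no conditioned non-collider, so it is open.
Try {G}:
  P1: blocked at fork node G ∈ conditioning set.
{G} contains no descendant of C and blocks every backdoor path.
No other singleton works — e.g. {A} leaves P1 open — so {G} is the unique smallest valid adjustment set.

{G}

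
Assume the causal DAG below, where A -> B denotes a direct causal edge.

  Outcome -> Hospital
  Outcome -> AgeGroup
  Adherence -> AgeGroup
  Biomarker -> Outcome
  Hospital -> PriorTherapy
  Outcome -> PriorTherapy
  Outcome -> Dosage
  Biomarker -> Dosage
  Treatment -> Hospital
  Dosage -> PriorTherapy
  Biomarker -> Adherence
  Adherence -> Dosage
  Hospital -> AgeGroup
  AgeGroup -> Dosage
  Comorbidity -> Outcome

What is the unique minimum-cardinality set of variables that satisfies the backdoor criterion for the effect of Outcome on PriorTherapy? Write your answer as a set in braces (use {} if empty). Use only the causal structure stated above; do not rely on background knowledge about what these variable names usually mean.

Variables eligible for adjustment (non-descendants of Outcome, excluding Outcome and PriorTherapy): {Adherence, Biomarker, Comorbidity, Treatment}.
Backdoor paths from Outcome to PriorTherapy:
  P1: Outcome <- Biomarker -> Adherence -> AgeGroup <- Hospital -> PriorTherapy
  P2: Outcome <- Biomarker -> Adherence -> AgeGroup -> Dosage -> PriorTherapy
  P3: Outcome <- Biomarker -> Adherence -> Dosage <- AgeGroup <- Hospital -> PriorTherapy
  P4: Outcome <- Biomarker -> Adherence -> Dosage -> PriorTherapy
  P5: Outcome <- Biomarker -> Dosage <- Adherence -> AgeGroup <- Hospital -> PriorTherapy
  P6: Outcome <- Biomarker -> Dosage <- AgeGroup <- Hospital -> PriorTherapy
  P7: Outcome <- Biomarker -> Dosage -> PriorTherapy
The empty set is not sufficient: P2 (Outcome <- Biomarker -> Adherence -> AgeGroup -> Dosage -> PriorTherapy) has no collider blocking it and no conditioned non-collider, so it is open.
Try {Biomarker}:
  P1: blocked at fork node Biomarker ∈ conditioning set.
  P2: blocked at fork node Biomarker ∈ conditioning set.
  P3: blocked at fork node Biomarker ∈ conditioning set.
  P4: blocked at fork node Biomarker ∈ conditioning set.
  P5: blocked at fork node Biomarker ∈ conditioning set.
  P6: blocked at fork node Biomarker ∈ conditioning set.
  P7: blocked at fork node Biomarker ∈ conditioning set.
{Biomarker} contains no descendant of Outcome and blocks every backdoor path.
No other singleton works — e.g. {Comorbidity} leaves P2 open — so {Biomarker} is the unique smallest valid adjustment set.

{Biomarker}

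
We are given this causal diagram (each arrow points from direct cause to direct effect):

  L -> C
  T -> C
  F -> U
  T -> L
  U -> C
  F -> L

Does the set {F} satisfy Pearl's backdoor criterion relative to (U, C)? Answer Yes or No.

Backdoor paths from U to C (paths whose first edge points into U):
  P1: U <- F -> L <- T -> C
  P2: U <- F -> L -> C
Condition 1 (no descendant of U in the set): holds — descendants of U are {C}; none are in {F}.
Condition 2 (every backdoor path blocked by {F}):
  P1: blocked at fork node F ∈ conditioning set.
  P2: blocked at fork node F ∈ conditioning set.
{F} satisfies the backdoor criterion.

Yes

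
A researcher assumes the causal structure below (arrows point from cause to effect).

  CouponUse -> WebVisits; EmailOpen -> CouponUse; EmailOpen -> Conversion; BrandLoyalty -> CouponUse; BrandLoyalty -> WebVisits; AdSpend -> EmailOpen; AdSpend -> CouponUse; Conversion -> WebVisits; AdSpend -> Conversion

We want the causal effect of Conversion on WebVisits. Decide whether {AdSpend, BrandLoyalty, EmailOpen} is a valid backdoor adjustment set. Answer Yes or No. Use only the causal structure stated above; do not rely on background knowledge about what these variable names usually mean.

Yes

Backdoor paths from Conversion to WebVisits (paths whose first edge points into Conversion):
  P1: Conversion <- AdSpend -> EmailOpen -> CouponUse <- BrandLoyalty -> WebVisits
  P2: Conversion <- AdSpend -> EmailOpen -> CouponUse -> WebVisits
  P3: Conversion <- AdSpend -> CouponUse <- BrandLoyalty -> WebVisits
  P4: Conversion <- AdSpend -> CouponUse -> WebVisits
  P5: Conversion <- EmailOpen <- AdSpend -> CouponUse <- BrandLoyalty -> WebVisits
  P6: Conversion <- EmailOpen <- AdSpend -> CouponUse -> WebVisits
  P7: Conversion <- EmailOpen -> CouponUse <- BrandLoyalty -> WebVisits
  P8: Conversion <- EmailOpen -> CouponUse -> WebVisits
Condition 1 (no descendant of Conversion in the set): holds — descendants of Conversion are {WebVisits}; none are in {AdSpend, BrandLoyalty, EmailOpen}.
Condition 2 (every backdoor path blocked by {AdSpend, BrandLoyalty, EmailOpen}):
  P1: blocked at fork node AdSpend ∈ conditioning set.
  P2: blocked at fork node AdSpend ∈ conditioning set.
  P3: blocked at fork node AdSpend ∈ conditioning set.
  P4: blocked at fork node AdSpend ∈ conditioning set.
  P5: blocked at chain node EmailOpen ∈ conditioning set.
  P6: blocked at chain node EmailOpen ∈ conditioning set.
  P7: blocked at fork node EmailOpen ∈ conditioning set.
  P8: blocked at fork node EmailOpen ∈ conditioning set.
{AdSpend, BrandLoyalty, EmailOpen} satisfies the backdoor criterion.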